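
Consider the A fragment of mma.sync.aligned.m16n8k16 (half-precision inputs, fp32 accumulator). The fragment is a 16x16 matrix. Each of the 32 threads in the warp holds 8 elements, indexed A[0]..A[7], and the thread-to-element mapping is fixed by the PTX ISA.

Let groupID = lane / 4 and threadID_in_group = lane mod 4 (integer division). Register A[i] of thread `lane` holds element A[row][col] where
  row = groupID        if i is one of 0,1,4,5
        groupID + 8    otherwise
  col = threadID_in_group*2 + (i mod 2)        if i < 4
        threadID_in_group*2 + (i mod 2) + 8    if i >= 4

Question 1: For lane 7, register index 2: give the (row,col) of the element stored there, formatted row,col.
9,6

lane 7->7/4=1, 7 mod 4=3
i=2  r:1+8->9  c:2·3+0+0->6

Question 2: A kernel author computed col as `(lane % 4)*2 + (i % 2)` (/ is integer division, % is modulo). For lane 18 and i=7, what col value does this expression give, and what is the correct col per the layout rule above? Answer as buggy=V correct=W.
buggy=5 correct=13

`(lane % 4)*2 + (i % 2)`[18,7]->5
lane 18->18/4=4, 18 mod 4=2
i=7  r:4+8->12  c:2·2+1+8->13
col: 5 vs 13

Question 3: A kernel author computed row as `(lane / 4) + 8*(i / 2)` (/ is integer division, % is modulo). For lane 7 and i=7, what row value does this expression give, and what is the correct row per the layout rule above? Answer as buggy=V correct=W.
`(lane / 4) + 8*(i / 2)`[7,7]=>25
7: grp=1,tig=3
[7] (1+8,3*2+1+8) = (9,15)
row: 25 vs 9

buggy=25 correct=9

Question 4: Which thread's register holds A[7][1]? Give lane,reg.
28,1

r=7→G=7,rhi=0  c=1→chi=0,T=0,p=1
L=7*4+0=28  i=0*4+0*2+1=1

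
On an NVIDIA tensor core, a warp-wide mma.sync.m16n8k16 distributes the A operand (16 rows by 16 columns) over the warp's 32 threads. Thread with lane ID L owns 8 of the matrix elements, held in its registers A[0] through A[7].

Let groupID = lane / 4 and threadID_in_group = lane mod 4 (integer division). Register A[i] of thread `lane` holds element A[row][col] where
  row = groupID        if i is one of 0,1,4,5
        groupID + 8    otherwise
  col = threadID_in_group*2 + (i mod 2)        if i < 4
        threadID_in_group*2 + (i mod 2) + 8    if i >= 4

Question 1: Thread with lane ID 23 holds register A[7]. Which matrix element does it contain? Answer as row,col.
13,15

lane 23: g=5 (23/4), t=3 (23%4)
i=7: r=5+8=13, c=3*2+1+8=15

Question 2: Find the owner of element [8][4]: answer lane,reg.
r=8⇒gr=0,Rb=1  c=4⇒Cb=0,th=2,odd=0
L=0*4+2=2  i=0*4+1*2+0=2

2,2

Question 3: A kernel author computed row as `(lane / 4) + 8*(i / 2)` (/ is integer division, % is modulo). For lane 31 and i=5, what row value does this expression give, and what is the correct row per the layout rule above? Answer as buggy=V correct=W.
buggy=23 correct=7

`(lane / 4) + 8*(i / 2)`[31,5]=>23
lane 31=>31/4=7, 31 mod 4=3
i=5  r:7+0=>7  c:2·3+1+8=>15
row: 23 vs 7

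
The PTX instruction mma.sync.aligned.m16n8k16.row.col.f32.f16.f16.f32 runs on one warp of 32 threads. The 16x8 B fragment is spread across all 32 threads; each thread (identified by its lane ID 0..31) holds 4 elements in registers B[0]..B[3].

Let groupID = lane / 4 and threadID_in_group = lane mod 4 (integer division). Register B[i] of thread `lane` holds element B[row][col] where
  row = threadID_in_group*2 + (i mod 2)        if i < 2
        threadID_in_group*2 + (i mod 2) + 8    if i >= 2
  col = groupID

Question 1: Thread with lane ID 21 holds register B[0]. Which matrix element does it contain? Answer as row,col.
lane 21: G=5 (21/4), T=1 (21%4)
i=0: r=1*2+0+0=2, c=G=5

2,5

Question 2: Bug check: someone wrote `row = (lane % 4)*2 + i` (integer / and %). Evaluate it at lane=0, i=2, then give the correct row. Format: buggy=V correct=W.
`(lane % 4)*2 + i`[0,2]→2
lane 0→0/4=0, 0 mod 4=0
i=2  r:2·0+0+8→8  c:0
row: 2 vs 8

buggy=2 correct=8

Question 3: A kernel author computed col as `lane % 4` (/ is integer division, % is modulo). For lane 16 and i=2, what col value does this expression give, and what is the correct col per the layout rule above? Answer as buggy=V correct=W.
buggy=0 correct=4

`lane % 4`[16,2]⇒0
L=16⇒gr=16>>2=4, th=16&3=0
[2]⇒row 0·2+0+8=8  col gr=4
col: 0 vs 4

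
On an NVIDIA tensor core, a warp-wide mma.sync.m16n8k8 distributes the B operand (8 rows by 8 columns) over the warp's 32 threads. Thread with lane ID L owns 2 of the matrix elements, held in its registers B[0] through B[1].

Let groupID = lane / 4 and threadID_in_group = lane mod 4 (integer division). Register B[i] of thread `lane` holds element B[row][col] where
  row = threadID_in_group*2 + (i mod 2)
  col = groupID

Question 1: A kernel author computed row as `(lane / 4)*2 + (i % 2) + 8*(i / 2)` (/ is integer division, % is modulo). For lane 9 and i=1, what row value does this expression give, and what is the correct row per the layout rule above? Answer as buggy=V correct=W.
buggy=5 correct=3

`(lane / 4)*2 + (i % 2) + 8*(i / 2)`[9,1]=>5
L=9=>grp=9>>2=2, tig=9&3=1
[1]=>row 1·2+1=3  col grp=2
row: 5 vs 3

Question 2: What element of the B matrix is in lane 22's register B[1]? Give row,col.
22: g=5,t=2
[1] (2*2+1,5) = (5,5)

5,5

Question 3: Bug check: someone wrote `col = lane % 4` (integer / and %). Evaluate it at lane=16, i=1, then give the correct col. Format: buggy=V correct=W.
buggy=0 correct=4

`lane % 4`[16,1]->0
lane 16: gid=4 (16/4), tid=0 (16%4)
i=1: r=0*2+1=1, c=gid=4
col: 0 vs 4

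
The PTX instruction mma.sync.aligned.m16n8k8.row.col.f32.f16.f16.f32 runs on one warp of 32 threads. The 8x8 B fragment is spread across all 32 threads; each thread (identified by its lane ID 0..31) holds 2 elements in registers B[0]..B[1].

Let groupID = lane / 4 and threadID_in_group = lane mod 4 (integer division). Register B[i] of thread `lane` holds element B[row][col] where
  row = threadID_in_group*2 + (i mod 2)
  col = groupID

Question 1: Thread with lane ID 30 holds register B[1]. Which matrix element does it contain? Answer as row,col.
30: G=7,T=2
[1] (2*2+1,7) = (5,7)

5,7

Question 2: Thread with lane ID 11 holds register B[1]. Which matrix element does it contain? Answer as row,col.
lane 11->11/4=2, 11 mod 4=3
i=1  r:2·3+1->7  c:2

7,2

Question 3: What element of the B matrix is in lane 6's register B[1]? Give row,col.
L=6->gid=6>>2=1, tid=6&3=2
[1]->row 2·2+1=5  col gid=1

5,1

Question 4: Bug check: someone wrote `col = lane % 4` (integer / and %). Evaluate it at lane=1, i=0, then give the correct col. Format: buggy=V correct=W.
buggy=1 correct=0

`lane % 4`[1,0]->1
lane 1->1/4=0, 1 mod 4=1
i=0  r:2·1+0->2  c:0
col: 1 vs 0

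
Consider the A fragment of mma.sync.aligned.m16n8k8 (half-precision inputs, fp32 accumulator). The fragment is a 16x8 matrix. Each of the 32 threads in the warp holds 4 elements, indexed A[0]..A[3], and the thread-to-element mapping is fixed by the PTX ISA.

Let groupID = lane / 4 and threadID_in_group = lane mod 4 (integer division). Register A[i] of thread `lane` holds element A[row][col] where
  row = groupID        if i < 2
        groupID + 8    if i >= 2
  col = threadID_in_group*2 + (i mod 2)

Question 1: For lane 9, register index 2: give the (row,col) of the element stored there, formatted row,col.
10,2

lane 9⇒9/4=2, 9 mod 4=1
i=2  r:2+8⇒10  c:2·1+0⇒2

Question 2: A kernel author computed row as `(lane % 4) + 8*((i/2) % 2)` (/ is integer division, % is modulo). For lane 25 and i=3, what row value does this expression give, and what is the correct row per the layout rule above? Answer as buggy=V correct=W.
buggy=9 correct=14

`(lane % 4) + 8*((i/2) % 2)`[25,3]->9
lane 25->25/4=6, 25 mod 4=1
i=3  r:6+8->14  c:2·1+1->3
row: 9 vs 14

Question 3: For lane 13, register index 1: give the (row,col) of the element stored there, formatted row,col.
3,3

lane 13->13/4=3, 13 mod 4=1
i=1  r:3+0->3  c:2·1+1->3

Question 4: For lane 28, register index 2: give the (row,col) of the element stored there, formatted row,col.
28: grp=7,tig=0
[2] (7+8,0*2+0) = (15,0)

15,0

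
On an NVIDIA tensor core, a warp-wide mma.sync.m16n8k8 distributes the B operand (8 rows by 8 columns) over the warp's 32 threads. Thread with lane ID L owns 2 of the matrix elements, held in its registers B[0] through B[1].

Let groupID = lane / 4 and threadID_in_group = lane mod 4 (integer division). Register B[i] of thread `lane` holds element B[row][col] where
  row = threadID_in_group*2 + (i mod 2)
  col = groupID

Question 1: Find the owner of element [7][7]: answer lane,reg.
31,1

c=7->g=7  r=7->t=3,b0=1
L=7*4+3=31  i=1=1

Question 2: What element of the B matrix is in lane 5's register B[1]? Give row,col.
3,1

lane 5=>5/4=1, 5 mod 4=1
i=1  r:2·1+1=>3  c:1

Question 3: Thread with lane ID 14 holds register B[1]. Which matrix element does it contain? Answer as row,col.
5,3

L=14→G=14>>2=3, T=14&3=2
[1]→row 2·2+1=5  col G=3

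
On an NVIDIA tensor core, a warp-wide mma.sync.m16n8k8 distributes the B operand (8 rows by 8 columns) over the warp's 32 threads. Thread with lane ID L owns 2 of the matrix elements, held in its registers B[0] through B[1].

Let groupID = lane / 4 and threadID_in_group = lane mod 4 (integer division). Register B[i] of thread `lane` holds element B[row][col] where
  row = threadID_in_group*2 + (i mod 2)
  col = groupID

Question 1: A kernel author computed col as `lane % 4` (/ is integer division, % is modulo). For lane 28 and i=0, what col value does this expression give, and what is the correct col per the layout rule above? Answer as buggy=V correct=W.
buggy=0 correct=7

`lane % 4`[28,0]→0
28: G=7,T=0
[0] (0*2+0,7) = (0,7)
col: 0 vs 7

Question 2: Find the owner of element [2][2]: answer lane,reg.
9,0

c=2->g=2  r=2->t=1,b0=0
L=2*4+1=9  i=0=0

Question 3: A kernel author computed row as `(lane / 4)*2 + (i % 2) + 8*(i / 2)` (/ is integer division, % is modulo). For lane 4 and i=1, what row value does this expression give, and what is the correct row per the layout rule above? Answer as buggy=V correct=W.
`(lane / 4)*2 + (i % 2) + 8*(i / 2)`[4,1]→3
4: G=1,T=0
[1] (0*2+1,1) = (1,1)
row: 3 vs 1

buggy=3 correct=1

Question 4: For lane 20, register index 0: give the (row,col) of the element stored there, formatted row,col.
20: gr=5,th=0
[0] (0*2+0,5) = (0,5)

0,5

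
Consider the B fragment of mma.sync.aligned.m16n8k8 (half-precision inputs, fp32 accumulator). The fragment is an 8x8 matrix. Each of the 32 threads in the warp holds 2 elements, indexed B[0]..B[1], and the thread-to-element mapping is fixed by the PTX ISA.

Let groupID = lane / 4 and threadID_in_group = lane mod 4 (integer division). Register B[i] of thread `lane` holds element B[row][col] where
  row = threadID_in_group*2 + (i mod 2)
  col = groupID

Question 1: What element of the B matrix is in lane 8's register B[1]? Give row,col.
8: g=2,t=0
[1] (0*2+1,2) = (1,2)

1,2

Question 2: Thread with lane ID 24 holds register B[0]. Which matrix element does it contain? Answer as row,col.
24: gr=6,th=0
[0] (0*2+0,6) = (0,6)

0,6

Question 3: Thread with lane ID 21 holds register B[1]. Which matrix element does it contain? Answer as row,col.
lane 21=>21/4=5, 21 mod 4=1
i=1  r:2·1+1=>3  c:5

3,5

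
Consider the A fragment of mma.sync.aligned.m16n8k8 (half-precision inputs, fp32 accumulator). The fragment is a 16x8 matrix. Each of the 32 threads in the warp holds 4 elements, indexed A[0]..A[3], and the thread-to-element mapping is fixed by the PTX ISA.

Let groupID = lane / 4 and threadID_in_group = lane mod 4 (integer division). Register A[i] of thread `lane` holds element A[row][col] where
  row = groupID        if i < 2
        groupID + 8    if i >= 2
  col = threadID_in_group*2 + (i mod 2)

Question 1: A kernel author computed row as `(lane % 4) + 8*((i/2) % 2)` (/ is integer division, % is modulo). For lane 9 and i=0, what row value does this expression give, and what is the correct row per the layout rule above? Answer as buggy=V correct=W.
`(lane % 4) + 8*((i/2) % 2)`[9,0]->1
lane 9->9/4=2, 9 mod 4=1
i=0  r:2+0->2  c:2·1+0->2
row: 1 vs 2

buggy=1 correct=2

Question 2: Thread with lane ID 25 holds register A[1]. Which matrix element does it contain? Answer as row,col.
lane 25: gr=6 (25/4), th=1 (25%4)
i=1: r=6+0=6, c=1*2+1=3

6,3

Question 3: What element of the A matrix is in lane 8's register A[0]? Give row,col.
L=8→G=8>>2=2, T=8&3=0
[0]→row 2+0=2  col 0·2+0=0

2,0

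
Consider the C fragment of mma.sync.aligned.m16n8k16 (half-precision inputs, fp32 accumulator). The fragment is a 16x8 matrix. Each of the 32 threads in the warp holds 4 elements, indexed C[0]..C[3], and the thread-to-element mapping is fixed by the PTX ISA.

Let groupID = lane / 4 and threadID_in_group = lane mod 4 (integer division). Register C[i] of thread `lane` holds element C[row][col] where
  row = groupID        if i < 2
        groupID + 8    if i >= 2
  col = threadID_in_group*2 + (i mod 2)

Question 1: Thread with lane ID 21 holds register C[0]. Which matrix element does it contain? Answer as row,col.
5,2

L=21->gid=21>>2=5, tid=21&3=1
[0]->row 5+0=5  col 1·2+0=2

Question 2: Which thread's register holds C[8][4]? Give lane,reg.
2,2

r=8→G=0,rhi=1  c=4→T=2,p=0
L=0*4+2=2  i=1*2+0=2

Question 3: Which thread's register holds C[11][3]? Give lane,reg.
r=11⇒gr=3,Rb=1  c=3⇒th=1,odd=1
L=3*4+1=13  i=1*2+1=3

13,3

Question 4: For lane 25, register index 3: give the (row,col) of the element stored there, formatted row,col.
L=25⇒gr=25>>2=6, th=25&3=1
[3]⇒row 6+8=14  col 1·2+1=3

14,3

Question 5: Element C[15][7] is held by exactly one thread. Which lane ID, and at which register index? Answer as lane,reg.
31,3

r: 15->gid=7,r8=1  c: 7->tid=3,i&1=1
L=7*4+3=31  i=1*2+1=3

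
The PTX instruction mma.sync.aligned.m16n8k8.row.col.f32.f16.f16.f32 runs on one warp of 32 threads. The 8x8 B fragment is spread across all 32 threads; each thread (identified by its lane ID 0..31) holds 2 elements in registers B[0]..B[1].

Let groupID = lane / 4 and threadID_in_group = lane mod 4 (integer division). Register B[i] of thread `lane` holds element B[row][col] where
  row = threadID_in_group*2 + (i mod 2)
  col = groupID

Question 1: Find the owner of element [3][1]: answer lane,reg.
5,1

c: 1->gid=1  r: 3->tid=1,i&1=1
L=1*4+1=5  i=1=1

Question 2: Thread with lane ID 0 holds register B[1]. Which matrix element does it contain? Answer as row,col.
1,0

0: gid=0,tid=0
[1] (0*2+1,0) = (1,0)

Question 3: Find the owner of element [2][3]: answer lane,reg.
13,0

c=3→G=3  r=2→T=1,p=0
L=3*4+1=13  i=0=0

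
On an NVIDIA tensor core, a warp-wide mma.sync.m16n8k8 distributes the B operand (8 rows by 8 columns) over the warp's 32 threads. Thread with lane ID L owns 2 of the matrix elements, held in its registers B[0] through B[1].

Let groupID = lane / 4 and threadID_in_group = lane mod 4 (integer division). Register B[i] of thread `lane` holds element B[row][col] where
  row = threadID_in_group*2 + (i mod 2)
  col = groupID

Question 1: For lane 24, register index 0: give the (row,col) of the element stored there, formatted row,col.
lane 24→24/4=6, 24 mod 4=0
i=0  r:2·0+0→0  c:6

0,6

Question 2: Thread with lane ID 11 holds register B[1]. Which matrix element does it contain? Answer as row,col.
lane 11: G=2 (11/4), T=3 (11%4)
i=1: r=3*2+1=7, c=G=2

7,2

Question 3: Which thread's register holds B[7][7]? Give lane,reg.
c=7⇒gr=7  r=7⇒th=3,odd=1
L=7*4+3=31  i=1=1

31,1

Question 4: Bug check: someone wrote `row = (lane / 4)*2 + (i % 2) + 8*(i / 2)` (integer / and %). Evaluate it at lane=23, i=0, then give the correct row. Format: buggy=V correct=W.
buggy=10 correct=6

`(lane / 4)*2 + (i % 2) + 8*(i / 2)`[23,0]→10
lane 23→23/4=5, 23 mod 4=3
i=0  r:2·3+0→6  c:5
row: 10 vs 6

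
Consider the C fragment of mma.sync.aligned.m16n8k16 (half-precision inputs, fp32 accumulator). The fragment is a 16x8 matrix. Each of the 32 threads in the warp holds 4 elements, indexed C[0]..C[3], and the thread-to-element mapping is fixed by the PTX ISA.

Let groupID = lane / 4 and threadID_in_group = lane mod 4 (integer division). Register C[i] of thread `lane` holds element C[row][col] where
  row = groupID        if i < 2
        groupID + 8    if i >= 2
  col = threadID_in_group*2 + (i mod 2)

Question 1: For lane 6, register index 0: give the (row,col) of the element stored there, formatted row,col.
L=6->gid=6>>2=1, tid=6&3=2
[0]->row 1+0=1  col 2·2+0=4

1,4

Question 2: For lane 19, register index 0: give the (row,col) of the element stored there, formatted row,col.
4,6

lane 19->19/4=4, 19 mod 4=3
i=0  r:4+0->4  c:2·3+0->6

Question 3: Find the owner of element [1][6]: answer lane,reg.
r=1→G=1,rhi=0  c=6→T=3,p=0
L=1*4+3=7  i=0*2+0=0

7,0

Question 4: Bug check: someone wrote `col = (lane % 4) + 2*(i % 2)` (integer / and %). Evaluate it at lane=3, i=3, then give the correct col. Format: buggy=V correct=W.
`(lane % 4) + 2*(i % 2)`[3,3]=>5
L=3=>grp=3>>2=0, tig=3&3=3
[3]=>row 0+8=8  col 3·2+1=7
col: 5 vs 7

buggy=5 correct=7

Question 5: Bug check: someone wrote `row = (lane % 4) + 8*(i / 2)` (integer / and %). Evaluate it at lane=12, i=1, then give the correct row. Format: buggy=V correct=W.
`(lane % 4) + 8*(i / 2)`[12,1]⇒0
lane 12⇒12/4=3, 12 mod 4=0
i=1  r:3+0⇒3  c:2·0+1⇒1
row: 0 vs 3

buggy=0 correct=3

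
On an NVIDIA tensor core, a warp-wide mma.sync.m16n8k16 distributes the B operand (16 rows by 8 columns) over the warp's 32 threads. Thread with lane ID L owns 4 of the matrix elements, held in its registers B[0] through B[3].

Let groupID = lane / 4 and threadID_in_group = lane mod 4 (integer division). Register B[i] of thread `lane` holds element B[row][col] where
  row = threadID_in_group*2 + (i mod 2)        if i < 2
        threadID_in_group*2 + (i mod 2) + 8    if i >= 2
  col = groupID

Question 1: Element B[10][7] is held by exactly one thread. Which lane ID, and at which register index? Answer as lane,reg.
c: 7->gid=7  r: 10->r8=1,tid=1,i&1=0
L=7*4+1=29  i=1*2+0=2

29,2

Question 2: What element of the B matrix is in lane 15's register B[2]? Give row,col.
lane 15: grp=3 (15/4), tig=3 (15%4)
i=2: r=3*2+0+8=14, c=grp=3

14,3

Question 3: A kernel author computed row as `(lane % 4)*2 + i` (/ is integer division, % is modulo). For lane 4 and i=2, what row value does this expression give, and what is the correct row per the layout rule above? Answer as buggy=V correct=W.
buggy=2 correct=8

`(lane % 4)*2 + i`[4,2]→2
4: G=1,T=0
[2] (0*2+0+8,1) = (8,1)
row: 2 vs 8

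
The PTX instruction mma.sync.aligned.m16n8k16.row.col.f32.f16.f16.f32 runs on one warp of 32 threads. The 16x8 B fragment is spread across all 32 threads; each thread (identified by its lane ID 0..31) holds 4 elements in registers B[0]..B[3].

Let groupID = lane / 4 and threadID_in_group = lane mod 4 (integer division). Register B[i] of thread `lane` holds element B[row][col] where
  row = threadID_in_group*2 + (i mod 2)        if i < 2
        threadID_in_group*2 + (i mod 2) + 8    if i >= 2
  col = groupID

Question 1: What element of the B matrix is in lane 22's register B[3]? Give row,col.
13,5

lane 22: gid=5 (22/4), tid=2 (22%4)
i=3: r=2*2+1+8=13, c=gid=5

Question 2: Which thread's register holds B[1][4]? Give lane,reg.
16,1

c=4→G=4  r=1→rhi=0,T=0,p=1
L=4*4+0=16  i=0*2+1=1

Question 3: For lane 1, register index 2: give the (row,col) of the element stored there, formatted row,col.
1: grp=0,tig=1
[2] (1*2+0+8,0) = (10,0)

10,0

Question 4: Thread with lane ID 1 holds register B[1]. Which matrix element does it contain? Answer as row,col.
3,0

lane 1=>1/4=0, 1 mod 4=1
i=1  r:2·1+1+0=>3  c:0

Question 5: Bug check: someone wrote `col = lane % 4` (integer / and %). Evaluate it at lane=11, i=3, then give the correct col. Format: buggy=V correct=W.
`lane % 4`[11,3]=>3
11: grp=2,tig=3
[3] (3*2+1+8,2) = (15,2)
col: 3 vs 2

buggy=3 correct=2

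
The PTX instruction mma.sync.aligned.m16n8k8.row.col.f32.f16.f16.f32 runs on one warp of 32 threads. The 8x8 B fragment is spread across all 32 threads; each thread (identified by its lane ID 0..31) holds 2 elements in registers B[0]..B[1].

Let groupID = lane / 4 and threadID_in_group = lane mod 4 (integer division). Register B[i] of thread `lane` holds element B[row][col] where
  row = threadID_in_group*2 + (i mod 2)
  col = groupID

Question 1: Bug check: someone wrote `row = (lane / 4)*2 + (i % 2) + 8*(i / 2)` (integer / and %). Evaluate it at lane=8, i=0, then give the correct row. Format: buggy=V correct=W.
buggy=4 correct=0

`(lane / 4)*2 + (i % 2) + 8*(i / 2)`[8,0]→4
lane 8→8/4=2, 8 mod 4=0
i=0  r:2·0+0→0  c:2
row: 4 vs 0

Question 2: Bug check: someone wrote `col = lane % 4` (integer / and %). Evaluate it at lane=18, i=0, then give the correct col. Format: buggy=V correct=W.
buggy=2 correct=4

`lane % 4`[18,0]->2
lane 18->18/4=4, 18 mod 4=2
i=0  r:2·2+0->4  c:4
col: 2 vs 4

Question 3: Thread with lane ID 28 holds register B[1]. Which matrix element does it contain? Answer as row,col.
28: G=7,T=0
[1] (0*2+1,7) = (1,7)

1,7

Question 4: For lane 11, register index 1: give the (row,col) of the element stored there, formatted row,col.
L=11→G=11>>2=2, T=11&3=3
[1]→row 3·2+1=7  col G=2

7,2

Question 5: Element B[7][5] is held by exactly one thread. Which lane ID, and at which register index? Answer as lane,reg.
23,1

c=5→G=5  r=7→T=3,p=1
L=5*4+3=23  i=1=1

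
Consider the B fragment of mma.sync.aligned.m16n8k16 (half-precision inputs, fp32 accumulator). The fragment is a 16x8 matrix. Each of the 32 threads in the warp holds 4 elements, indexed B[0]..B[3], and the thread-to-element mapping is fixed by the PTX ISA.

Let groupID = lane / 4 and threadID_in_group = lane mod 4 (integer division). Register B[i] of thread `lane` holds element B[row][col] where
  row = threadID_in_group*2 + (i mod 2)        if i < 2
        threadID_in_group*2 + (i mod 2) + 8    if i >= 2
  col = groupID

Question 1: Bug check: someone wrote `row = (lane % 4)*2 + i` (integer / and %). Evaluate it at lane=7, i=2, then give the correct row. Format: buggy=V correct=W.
`(lane % 4)*2 + i`[7,2]⇒8
lane 7⇒7/4=1, 7 mod 4=3
i=2  r:2·3+0+8⇒14  c:1
row: 8 vs 14

buggy=8 correct=14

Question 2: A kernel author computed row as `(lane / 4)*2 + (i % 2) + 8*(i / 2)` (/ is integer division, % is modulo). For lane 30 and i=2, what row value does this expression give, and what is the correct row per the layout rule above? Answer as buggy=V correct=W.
buggy=22 correct=12

`(lane / 4)*2 + (i % 2) + 8*(i / 2)`[30,2]->22
L=30->g=30>>2=7, t=30&3=2
[2]->row 2·2+0+8=12  col g=7
row: 22 vs 12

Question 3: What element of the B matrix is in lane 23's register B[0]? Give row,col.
lane 23->23/4=5, 23 mod 4=3
i=0  r:2·3+0+0->6  c:5

6,5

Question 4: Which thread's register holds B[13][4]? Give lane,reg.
18,3

c=4->g=4  r=13->rb=1,t=2,b0=1
L=4*4+2=18  i=1*2+1=3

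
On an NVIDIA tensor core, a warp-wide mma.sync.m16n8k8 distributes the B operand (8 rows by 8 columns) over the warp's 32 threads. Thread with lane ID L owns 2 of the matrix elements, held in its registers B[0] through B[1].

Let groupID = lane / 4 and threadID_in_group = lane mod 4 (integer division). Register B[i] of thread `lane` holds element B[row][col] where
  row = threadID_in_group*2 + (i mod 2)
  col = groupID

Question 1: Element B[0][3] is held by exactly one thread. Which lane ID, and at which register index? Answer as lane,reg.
c:3=>grp=3  r:0=>tig=0,lo=0
L=3*4+0=12  i=0=0

12,0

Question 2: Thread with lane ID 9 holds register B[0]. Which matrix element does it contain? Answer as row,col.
2,2

L=9->g=9>>2=2, t=9&3=1
[0]->row 1·2+0=2  col g=2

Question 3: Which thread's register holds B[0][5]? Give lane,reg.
c=5→G=5  r=0→T=0,p=0
L=5*4+0=20  i=0=0

20,0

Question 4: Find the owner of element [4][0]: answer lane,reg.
2,0

c:0=>grp=0  r:4=>tig=2,lo=0
L=0*4+2=2  i=0=0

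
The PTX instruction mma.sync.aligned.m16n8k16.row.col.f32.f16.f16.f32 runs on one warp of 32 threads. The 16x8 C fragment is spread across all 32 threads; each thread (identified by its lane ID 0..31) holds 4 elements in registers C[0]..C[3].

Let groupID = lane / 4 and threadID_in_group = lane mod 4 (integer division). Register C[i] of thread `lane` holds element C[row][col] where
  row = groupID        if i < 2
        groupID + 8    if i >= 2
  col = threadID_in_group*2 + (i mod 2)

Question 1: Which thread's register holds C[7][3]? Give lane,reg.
r=7→G=7,rhi=0  c=3→T=1,p=1
L=7*4+1=29  i=0*2+1=1

29,1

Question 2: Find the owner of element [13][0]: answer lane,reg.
20,2

r: 13->gid=5,r8=1  c: 0->tid=0,i&1=0
L=5*4+0=20  i=1*2+0=2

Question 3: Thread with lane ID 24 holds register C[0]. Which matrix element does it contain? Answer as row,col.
lane 24->24/4=6, 24 mod 4=0
i=0  r:6+0->6  c:2·0+0->0

6,0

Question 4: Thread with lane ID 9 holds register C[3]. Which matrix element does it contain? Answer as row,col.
10,3

L=9⇒gr=9>>2=2, th=9&3=1
[3]⇒row 2+8=10  col 1·2+1=3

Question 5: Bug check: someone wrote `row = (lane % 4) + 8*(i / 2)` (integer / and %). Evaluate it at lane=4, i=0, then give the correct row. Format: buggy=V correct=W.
`(lane % 4) + 8*(i / 2)`[4,0]->0
L=4->g=4>>2=1, t=4&3=0
[0]->row 1+0=1  col 0·2+0=0
row: 0 vs 1

buggy=0 correct=1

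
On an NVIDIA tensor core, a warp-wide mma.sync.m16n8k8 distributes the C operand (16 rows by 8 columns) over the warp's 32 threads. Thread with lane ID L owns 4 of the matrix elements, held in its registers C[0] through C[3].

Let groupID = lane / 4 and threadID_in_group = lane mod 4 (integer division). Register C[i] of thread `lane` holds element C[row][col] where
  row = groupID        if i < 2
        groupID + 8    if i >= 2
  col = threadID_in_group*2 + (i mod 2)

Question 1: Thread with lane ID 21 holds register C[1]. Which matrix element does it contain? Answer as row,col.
5,3

21: g=5,t=1
[1] (5+0,1*2+1) = (5,3)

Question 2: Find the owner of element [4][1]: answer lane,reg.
r: 4->gid=4,r8=0  c: 1->tid=0,i&1=1
L=4*4+0=16  i=0*2+1=1

16,1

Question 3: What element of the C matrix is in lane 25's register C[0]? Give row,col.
6,2

lane 25: grp=6 (25/4), tig=1 (25%4)
i=0: r=6+0=6, c=1*2+0=2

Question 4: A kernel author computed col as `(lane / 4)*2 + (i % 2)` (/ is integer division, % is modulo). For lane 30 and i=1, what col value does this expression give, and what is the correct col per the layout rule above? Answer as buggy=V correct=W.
buggy=15 correct=5

`(lane / 4)*2 + (i % 2)`[30,1]→15
lane 30→30/4=7, 30 mod 4=2
i=1  r:7+0→7  c:2·2+1→5
col: 15 vs 5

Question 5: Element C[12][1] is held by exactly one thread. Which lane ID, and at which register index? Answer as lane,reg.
r=12⇒gr=4,Rb=1  c=1⇒th=0,odd=1
L=4*4+0=16  i=1*2+1=3

16,3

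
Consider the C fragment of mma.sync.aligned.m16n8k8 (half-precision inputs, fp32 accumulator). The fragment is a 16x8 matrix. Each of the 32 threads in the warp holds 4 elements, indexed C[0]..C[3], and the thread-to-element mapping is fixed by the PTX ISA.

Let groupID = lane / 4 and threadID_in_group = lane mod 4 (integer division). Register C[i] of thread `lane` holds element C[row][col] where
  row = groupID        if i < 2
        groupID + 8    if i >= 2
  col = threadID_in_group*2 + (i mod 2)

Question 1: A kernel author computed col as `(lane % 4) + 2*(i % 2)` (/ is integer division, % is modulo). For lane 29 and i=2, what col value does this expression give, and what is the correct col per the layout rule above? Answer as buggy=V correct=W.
`(lane % 4) + 2*(i % 2)`[29,2]->1
lane 29: gid=7 (29/4), tid=1 (29%4)
i=2: r=7+8=15, c=1*2+0=2
col: 1 vs 2

buggy=1 correct=2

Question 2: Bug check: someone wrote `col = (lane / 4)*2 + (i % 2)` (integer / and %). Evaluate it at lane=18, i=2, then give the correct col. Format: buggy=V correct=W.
buggy=8 correct=4

`(lane / 4)*2 + (i % 2)`[18,2]->8
L=18->gid=18>>2=4, tid=18&3=2
[2]->row 4+8=12  col 2·2+0=4
col: 8 vs 4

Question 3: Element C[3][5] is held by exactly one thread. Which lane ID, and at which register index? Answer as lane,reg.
r=3→G=3,rhi=0  c=5→T=2,p=1
L=3*4+2=14  i=0*2+1=1

14,1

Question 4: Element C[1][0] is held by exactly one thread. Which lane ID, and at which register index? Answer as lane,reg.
r=1→G=1,rhi=0  c=0→T=0,p=0
L=1*4+0=4  i=0*2+0=0

4,0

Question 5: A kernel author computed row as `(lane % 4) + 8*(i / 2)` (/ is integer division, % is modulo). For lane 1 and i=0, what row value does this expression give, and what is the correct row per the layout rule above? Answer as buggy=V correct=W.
`(lane % 4) + 8*(i / 2)`[1,0]->1
1: g=0,t=1
[0] (0+0,1*2+0) = (0,2)
row: 1 vs 0

buggy=1 correct=0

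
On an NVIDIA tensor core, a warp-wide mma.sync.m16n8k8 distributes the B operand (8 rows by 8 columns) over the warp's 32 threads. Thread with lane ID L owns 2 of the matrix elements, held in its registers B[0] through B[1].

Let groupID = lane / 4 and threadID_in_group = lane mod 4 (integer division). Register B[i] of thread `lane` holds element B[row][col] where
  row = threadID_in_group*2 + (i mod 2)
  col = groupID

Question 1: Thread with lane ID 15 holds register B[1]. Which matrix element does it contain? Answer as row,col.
7,3

lane 15: G=3 (15/4), T=3 (15%4)
i=1: r=3*2+1=7, c=G=3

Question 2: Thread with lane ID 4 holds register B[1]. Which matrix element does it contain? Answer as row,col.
4: gid=1,tid=0
[1] (0*2+1,1) = (1,1)

1,1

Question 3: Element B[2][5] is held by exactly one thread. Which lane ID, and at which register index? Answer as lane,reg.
c: 5->gid=5  r: 2->tid=1,i&1=0
L=5*4+1=21  i=0=0

21,0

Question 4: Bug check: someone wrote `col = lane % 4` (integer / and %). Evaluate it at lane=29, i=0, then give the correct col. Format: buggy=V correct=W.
`lane % 4`[29,0]⇒1
L=29⇒gr=29>>2=7, th=29&3=1
[0]⇒row 1·2+0=2  col gr=7
col: 1 vs 7

buggy=1 correct=7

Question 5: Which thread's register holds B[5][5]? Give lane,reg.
c:5=>grp=5  r:5=>tig=2,lo=1
L=5*4+2=22  i=1=1

22,1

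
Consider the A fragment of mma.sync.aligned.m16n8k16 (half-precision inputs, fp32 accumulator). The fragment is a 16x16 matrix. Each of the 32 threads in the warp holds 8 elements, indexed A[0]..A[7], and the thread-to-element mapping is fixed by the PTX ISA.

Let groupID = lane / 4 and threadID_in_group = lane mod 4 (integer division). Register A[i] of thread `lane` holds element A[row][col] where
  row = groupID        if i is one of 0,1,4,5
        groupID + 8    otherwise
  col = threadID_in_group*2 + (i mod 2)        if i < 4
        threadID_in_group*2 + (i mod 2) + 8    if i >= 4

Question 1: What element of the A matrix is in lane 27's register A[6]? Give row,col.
14,14

27: G=6,T=3
[6] (6+8,3*2+0+8) = (14,14)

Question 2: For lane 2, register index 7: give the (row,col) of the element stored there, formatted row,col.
2: gid=0,tid=2
[7] (0+8,2*2+1+8) = (8,13)

8,13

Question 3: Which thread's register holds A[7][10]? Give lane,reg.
29,4

r=7→G=7,rhi=0  c=10→chi=1,T=1,p=0
L=7*4+1=29  i=1*4+0*2+0=4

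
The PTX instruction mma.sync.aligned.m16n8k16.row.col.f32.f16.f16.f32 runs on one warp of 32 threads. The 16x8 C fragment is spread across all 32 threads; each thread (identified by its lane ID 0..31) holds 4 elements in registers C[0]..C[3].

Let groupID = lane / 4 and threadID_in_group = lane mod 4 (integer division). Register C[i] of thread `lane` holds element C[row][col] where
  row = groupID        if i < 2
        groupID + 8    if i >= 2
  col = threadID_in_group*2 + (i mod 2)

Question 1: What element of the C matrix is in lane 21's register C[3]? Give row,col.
13,3

21: grp=5,tig=1
[3] (5+8,1*2+1) = (13,3)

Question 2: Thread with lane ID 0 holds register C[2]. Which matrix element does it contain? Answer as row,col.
8,0

lane 0=>0/4=0, 0 mod 4=0
i=2  r:0+8=>8  c:2·0+0=>0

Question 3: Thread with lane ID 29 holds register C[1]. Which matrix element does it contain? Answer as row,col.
lane 29->29/4=7, 29 mod 4=1
i=1  r:7+0->7  c:2·1+1->3

7,3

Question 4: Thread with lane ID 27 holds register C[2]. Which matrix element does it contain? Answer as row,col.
14,6

lane 27: gid=6 (27/4), tid=3 (27%4)
i=2: r=6+8=14, c=3*2+0=6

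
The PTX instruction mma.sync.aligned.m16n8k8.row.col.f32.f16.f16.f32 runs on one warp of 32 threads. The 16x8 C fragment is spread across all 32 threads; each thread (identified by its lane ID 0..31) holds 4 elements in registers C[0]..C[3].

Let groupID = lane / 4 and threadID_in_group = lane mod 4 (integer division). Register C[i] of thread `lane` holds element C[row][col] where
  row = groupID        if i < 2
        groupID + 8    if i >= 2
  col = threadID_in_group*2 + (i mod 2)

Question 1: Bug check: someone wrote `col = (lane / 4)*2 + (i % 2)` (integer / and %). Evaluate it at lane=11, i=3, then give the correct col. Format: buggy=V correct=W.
buggy=5 correct=7

`(lane / 4)*2 + (i % 2)`[11,3]⇒5
L=11⇒gr=11>>2=2, th=11&3=3
[3]⇒row 2+8=10  col 3·2+1=7
col: 5 vs 7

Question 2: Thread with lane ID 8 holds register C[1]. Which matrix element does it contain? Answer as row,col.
8: g=2,t=0
[1] (2+0,0*2+1) = (2,1)

2,1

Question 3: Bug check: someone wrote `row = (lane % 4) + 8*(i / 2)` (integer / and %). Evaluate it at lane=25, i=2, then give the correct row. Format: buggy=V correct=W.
buggy=9 correct=14

`(lane % 4) + 8*(i / 2)`[25,2]⇒9
L=25⇒gr=25>>2=6, th=25&3=1
[2]⇒row 6+8=14  col 1·2+0=2
row: 9 vs 14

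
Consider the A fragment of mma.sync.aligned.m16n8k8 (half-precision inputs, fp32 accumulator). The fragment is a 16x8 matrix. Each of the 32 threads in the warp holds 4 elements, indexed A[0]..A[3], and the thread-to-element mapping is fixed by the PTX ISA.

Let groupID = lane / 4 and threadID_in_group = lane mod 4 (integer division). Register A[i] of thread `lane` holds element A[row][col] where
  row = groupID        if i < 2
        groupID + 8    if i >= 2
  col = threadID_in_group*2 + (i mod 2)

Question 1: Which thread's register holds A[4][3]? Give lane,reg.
17,1

r: 4->gid=4,r8=0  c: 3->tid=1,i&1=1
L=4*4+1=17  i=0*2+1=1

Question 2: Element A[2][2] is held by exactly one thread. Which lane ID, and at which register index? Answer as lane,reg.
r: 2->gid=2,r8=0  c: 2->tid=1,i&1=0
L=2*4+1=9  i=0*2+0=0

9,0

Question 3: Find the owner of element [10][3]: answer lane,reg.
r:10=>grp=2,rB=1  c:3=>tig=1,lo=1
L=2*4+1=9  i=1*2+1=3

9,3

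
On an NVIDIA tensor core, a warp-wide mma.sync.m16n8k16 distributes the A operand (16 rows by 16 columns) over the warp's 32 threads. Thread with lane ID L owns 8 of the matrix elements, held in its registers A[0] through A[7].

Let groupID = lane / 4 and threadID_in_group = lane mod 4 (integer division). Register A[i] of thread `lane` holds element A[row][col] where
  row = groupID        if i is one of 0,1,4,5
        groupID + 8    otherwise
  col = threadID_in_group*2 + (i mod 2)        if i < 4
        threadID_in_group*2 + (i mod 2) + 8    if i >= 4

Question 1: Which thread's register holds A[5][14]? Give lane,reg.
r: 5->gid=5,r8=0  c: 14->c8=1,tid=3,i&1=0
L=5*4+3=23  i=1*4+0*2+0=4

23,4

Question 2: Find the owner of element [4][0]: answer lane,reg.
16,0

r=4→G=4,rhi=0  c=0→chi=0,T=0,p=0
L=4*4+0=16  i=0*4+0*2+0=0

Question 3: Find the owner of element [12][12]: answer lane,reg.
r=12⇒gr=4,Rb=1  c=12⇒Cb=1,th=2,odd=0
L=4*4+2=18  i=1*4+1*2+0=6

18,6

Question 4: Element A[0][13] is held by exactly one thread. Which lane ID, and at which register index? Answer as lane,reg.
2,5

r: 0->gid=0,r8=0  c: 13->c8=1,tid=2,i&1=1
L=0*4+2=2  i=1*4+0*2+1=5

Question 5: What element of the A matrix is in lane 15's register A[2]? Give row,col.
11,6

15: g=3,t=3
[2] (3+8,3*2+0+0) = (11,6)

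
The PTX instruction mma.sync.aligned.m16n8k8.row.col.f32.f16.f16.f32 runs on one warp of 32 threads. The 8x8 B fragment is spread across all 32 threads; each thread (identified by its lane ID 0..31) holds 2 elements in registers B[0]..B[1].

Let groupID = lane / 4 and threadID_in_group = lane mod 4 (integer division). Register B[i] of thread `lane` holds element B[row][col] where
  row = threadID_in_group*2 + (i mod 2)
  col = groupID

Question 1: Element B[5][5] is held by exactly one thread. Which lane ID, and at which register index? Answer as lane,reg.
c: 5->gid=5  r: 5->tid=2,i&1=1
L=5*4+2=22  i=1=1

22,1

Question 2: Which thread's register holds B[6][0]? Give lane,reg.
3,0

c=0⇒gr=0  r=6⇒th=3,odd=0
L=0*4+3=3  i=0=0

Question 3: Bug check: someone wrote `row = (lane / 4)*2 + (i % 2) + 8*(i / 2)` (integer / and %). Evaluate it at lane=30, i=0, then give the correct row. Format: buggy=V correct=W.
buggy=14 correct=4

`(lane / 4)*2 + (i % 2) + 8*(i / 2)`[30,0]->14
L=30->gid=30>>2=7, tid=30&3=2
[0]->row 2·2+0=4  col gid=7
row: 14 vs 4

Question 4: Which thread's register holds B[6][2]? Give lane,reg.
c=2->g=2  r=6->t=3,b0=0
L=2*4+3=11  i=0=0

11,0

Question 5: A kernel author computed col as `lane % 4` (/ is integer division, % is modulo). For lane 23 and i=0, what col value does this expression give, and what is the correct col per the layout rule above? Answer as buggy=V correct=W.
buggy=3 correct=5

`lane % 4`[23,0]->3
lane 23: gid=5 (23/4), tid=3 (23%4)
i=0: r=3*2+0=6, c=gid=5
col: 3 vs 5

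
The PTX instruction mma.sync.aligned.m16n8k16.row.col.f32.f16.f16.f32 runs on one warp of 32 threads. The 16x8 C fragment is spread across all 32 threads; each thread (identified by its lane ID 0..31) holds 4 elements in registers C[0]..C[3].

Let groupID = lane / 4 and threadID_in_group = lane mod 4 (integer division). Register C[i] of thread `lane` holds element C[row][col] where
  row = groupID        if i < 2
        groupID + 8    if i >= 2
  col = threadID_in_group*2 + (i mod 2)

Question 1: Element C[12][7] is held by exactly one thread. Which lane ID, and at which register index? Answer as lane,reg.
r=12⇒gr=4,Rb=1  c=7⇒th=3,odd=1
L=4*4+3=19  i=1*2+1=3

19,3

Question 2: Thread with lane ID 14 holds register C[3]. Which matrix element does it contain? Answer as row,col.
14: gr=3,th=2
[3] (3+8,2*2+1) = (11,5)

11,5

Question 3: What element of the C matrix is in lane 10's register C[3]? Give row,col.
lane 10->10/4=2, 10 mod 4=2
i=3  r:2+8->10  c:2·2+1->5

10,5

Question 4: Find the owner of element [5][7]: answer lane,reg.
23,1

r=5⇒gr=5,Rb=0  c=7⇒th=3,odd=1
L=5*4+3=23  i=0*2+1=1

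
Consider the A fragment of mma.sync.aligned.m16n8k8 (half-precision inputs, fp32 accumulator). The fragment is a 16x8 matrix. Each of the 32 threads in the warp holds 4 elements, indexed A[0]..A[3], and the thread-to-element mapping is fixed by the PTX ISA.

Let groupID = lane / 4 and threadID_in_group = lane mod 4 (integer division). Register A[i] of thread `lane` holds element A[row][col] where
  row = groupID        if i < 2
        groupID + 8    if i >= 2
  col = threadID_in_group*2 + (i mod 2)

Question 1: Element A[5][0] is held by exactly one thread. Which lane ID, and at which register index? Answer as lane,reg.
r=5⇒gr=5,Rb=0  c=0⇒th=0,odd=0
L=5*4+0=20  i=0*2+0=0

20,0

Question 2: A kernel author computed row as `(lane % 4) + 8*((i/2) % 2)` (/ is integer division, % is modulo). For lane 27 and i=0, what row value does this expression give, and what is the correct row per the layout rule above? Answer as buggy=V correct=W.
`(lane % 4) + 8*((i/2) % 2)`[27,0]->3
lane 27->27/4=6, 27 mod 4=3
i=0  r:6+0->6  c:2·3+0->6
row: 3 vs 6

buggy=3 correct=6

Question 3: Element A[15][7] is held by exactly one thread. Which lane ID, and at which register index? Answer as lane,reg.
r=15->g=7,rb=1  c=7->t=3,b0=1
L=7*4+3=31  i=1*2+1=3

31,3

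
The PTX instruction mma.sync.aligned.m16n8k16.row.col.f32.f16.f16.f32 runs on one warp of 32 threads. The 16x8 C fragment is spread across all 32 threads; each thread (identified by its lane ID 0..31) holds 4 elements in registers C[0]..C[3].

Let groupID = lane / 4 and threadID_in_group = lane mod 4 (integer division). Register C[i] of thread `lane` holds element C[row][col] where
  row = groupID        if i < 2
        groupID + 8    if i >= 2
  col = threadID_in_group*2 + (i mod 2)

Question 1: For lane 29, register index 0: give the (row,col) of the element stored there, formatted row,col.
29: gid=7,tid=1
[0] (7+0,1*2+0) = (7,2)

7,2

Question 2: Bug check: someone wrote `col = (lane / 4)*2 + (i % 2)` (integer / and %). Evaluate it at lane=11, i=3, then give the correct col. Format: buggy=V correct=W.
`(lane / 4)*2 + (i % 2)`[11,3]->5
11: g=2,t=3
[3] (2+8,3*2+1) = (10,7)
col: 5 vs 7

buggy=5 correct=7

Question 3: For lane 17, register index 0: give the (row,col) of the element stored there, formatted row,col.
4,2

lane 17: grp=4 (17/4), tig=1 (17%4)
i=0: r=4+0=4, c=1*2+0=2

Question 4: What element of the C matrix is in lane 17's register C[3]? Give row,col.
lane 17: G=4 (17/4), T=1 (17%4)
i=3: r=4+8=12, c=1*2+1=3

12,3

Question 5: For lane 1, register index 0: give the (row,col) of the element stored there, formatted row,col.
L=1->gid=1>>2=0, tid=1&3=1
[0]->row 0+0=0  col 1·2+0=2

0,2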